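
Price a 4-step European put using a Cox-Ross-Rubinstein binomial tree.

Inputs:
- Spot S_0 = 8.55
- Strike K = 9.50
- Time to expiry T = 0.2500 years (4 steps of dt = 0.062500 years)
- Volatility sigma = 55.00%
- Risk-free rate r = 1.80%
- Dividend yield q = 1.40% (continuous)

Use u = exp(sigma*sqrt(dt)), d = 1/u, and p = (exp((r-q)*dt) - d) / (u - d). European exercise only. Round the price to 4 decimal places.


Answer: Price = V(0,0) = 1.5671

Derivation:
dt = T/N = 0.062500
u = exp(sigma*sqrt(dt)) = 1.147402; d = 1/u = 0.871534
p = (exp((r-q)*dt) - d) / (u - d) = 0.466585
Discount per step: exp(-r*dt) = 0.998876
Stock lattice S(k, i) with i counting down-moves:
  k=0: S(0,0) = 8.5500
  k=1: S(1,0) = 9.8103; S(1,1) = 7.4516
  k=2: S(2,0) = 11.2563; S(2,1) = 8.5500; S(2,2) = 6.4943
  k=3: S(3,0) = 12.9155; S(3,1) = 9.8103; S(3,2) = 7.4516; S(3,3) = 5.6600
  k=4: S(4,0) = 14.8193; S(4,1) = 11.2563; S(4,2) = 8.5500; S(4,3) = 6.4943; S(4,4) = 4.9329
Terminal payoffs V(N, i) = max(K - S_T, 0):
  V(4,0) = 0.000000; V(4,1) = 0.000000; V(4,2) = 0.950000; V(4,3) = 3.005658; V(4,4) = 4.567079
Backward induction: V(k, i) = exp(-r*dt) * [p * V(k+1, i) + (1-p) * V(k+1, i+1)].
  V(3,0) = exp(-r*dt) * [p*0.000000 + (1-p)*0.000000] = 0.000000
  V(3,1) = exp(-r*dt) * [p*0.000000 + (1-p)*0.950000] = 0.506174
  V(3,2) = exp(-r*dt) * [p*0.950000 + (1-p)*3.005658] = 2.044217
  V(3,3) = exp(-r*dt) * [p*3.005658 + (1-p)*4.567079] = 3.834227
  V(2,0) = exp(-r*dt) * [p*0.000000 + (1-p)*0.506174] = 0.269697
  V(2,1) = exp(-r*dt) * [p*0.506174 + (1-p)*2.044217] = 1.325097
  V(2,2) = exp(-r*dt) * [p*2.044217 + (1-p)*3.834227] = 2.995663
  V(1,0) = exp(-r*dt) * [p*0.269697 + (1-p)*1.325097] = 0.831727
  V(1,1) = exp(-r*dt) * [p*1.325097 + (1-p)*2.995663] = 2.213709
  V(0,0) = exp(-r*dt) * [p*0.831727 + (1-p)*2.213709] = 1.567132


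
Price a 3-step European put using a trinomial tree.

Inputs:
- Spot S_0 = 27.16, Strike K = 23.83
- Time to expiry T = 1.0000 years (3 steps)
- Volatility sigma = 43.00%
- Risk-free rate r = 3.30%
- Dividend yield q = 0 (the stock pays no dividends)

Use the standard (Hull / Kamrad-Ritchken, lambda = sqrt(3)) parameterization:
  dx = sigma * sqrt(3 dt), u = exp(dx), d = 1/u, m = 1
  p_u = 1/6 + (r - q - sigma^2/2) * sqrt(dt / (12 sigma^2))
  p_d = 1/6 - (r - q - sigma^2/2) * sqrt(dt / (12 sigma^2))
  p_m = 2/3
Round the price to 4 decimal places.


dt = T/N = 0.333333; dx = sigma*sqrt(3*dt) = 0.430000
u = exp(dx) = 1.537258; d = 1/u = 0.650509
p_u = 0.143624, p_m = 0.666667, p_d = 0.189709
Discount per step: exp(-r*dt) = 0.989060
Stock lattice S(k, j) with j the centered position index:
  k=0: S(0,+0) = 27.1600
  k=1: S(1,-1) = 17.6678; S(1,+0) = 27.1600; S(1,+1) = 41.7519
  k=2: S(2,-2) = 11.4931; S(2,-1) = 17.6678; S(2,+0) = 27.1600; S(2,+1) = 41.7519; S(2,+2) = 64.1834
  k=3: S(3,-3) = 7.4764; S(3,-2) = 11.4931; S(3,-1) = 17.6678; S(3,+0) = 27.1600; S(3,+1) = 41.7519; S(3,+2) = 64.1834; S(3,+3) = 98.6665
Terminal payoffs V(N, j) = max(K - S_T, 0):
  V(3,-3) = 16.353646; V(3,-2) = 12.336918; V(3,-1) = 6.162173; V(3,+0) = 0.000000; V(3,+1) = 0.000000; V(3,+2) = 0.000000; V(3,+3) = 0.000000
Backward induction: V(k, j) = exp(-r*dt) * [p_u * V(k+1, j+1) + p_m * V(k+1, j) + p_d * V(k+1, j-1)]
  V(2,-2) = exp(-r*dt) * [p_u*6.162173 + p_m*12.336918 + p_d*16.353646] = 12.078490
  V(2,-1) = exp(-r*dt) * [p_u*0.000000 + p_m*6.162173 + p_d*12.336918] = 6.377998
  V(2,+0) = exp(-r*dt) * [p_u*0.000000 + p_m*0.000000 + p_d*6.162173] = 1.156233
  V(2,+1) = exp(-r*dt) * [p_u*0.000000 + p_m*0.000000 + p_d*0.000000] = 0.000000
  V(2,+2) = exp(-r*dt) * [p_u*0.000000 + p_m*0.000000 + p_d*0.000000] = 0.000000
  V(1,-1) = exp(-r*dt) * [p_u*1.156233 + p_m*6.377998 + p_d*12.078490] = 6.636064
  V(1,+0) = exp(-r*dt) * [p_u*0.000000 + p_m*1.156233 + p_d*6.377998] = 1.959118
  V(1,+1) = exp(-r*dt) * [p_u*0.000000 + p_m*0.000000 + p_d*1.156233] = 0.216949
  V(0,+0) = exp(-r*dt) * [p_u*0.216949 + p_m*1.959118 + p_d*6.636064] = 2.567760

Answer: Price = V(0,0) = 2.5678


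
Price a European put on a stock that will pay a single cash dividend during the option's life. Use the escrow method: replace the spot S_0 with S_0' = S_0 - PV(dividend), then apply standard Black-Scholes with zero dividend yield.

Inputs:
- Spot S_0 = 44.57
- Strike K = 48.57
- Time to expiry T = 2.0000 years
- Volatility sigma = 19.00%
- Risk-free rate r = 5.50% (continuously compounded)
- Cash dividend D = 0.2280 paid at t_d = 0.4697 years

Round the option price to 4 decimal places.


PV(D) = D * exp(-r * t_d) = 0.2280 * 0.97449733 = 0.22218539
S_0' = S_0 - PV(D) = 44.5700 - 0.22218539 = 44.34781461
d1 = (ln(S_0'/K) + (r + sigma^2/2)*T) / (sigma*sqrt(T)) = 0.20527449
d2 = d1 - sigma*sqrt(T) = -0.06342608
exp(-rT) = 0.89583414
N(-d1) = 0.41867883; N(-d2) = 0.52528639
P = K * exp(-rT) * N(-d2) - S_0' * N(-d1) = 48.5700 * 0.89583414 * 0.52528639 - 44.34781461 * 0.41867883 = 4.2881

Answer: Price = 4.2881


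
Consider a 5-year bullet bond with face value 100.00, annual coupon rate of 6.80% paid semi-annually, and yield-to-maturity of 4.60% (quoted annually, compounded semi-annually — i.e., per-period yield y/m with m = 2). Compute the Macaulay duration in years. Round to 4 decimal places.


Answer: Macaulay duration = 4.3578 years

Derivation:
Coupon per period c = face * coupon_rate / m = 3.400000
Periods per year m = 2; per-period yield y/m = 0.023000
Number of cashflows N = 10
Cashflows (t years, CF_t, discount factor 1/(1+y/m)^(m*t), PV):
  t = 0.5000: CF_t = 3.400000, DF = 0.977517, PV = 3.323558
  t = 1.0000: CF_t = 3.400000, DF = 0.955540, PV = 3.248835
  t = 1.5000: CF_t = 3.400000, DF = 0.934056, PV = 3.175792
  t = 2.0000: CF_t = 3.400000, DF = 0.913056, PV = 3.104391
  t = 2.5000: CF_t = 3.400000, DF = 0.892528, PV = 3.034595
  t = 3.0000: CF_t = 3.400000, DF = 0.872461, PV = 2.966369
  t = 3.5000: CF_t = 3.400000, DF = 0.852846, PV = 2.899676
  t = 4.0000: CF_t = 3.400000, DF = 0.833671, PV = 2.834483
  t = 4.5000: CF_t = 3.400000, DF = 0.814928, PV = 2.770756
  t = 5.0000: CF_t = 103.400000, DF = 0.796606, PV = 82.369077
Price P = sum_t PV_t = 109.727531
Macaulay numerator sum_t t * PV_t:
  t * PV_t at t = 0.5000: 1.661779
  t * PV_t at t = 1.0000: 3.248835
  t * PV_t at t = 1.5000: 4.763688
  t * PV_t at t = 2.0000: 6.208782
  t * PV_t at t = 2.5000: 7.586488
  t * PV_t at t = 3.0000: 8.899106
  t * PV_t at t = 3.5000: 10.148866
  t * PV_t at t = 4.0000: 11.337932
  t * PV_t at t = 4.5000: 12.468400
  t * PV_t at t = 5.0000: 411.845387
Macaulay duration D = (sum_t t * PV_t) / P = 478.169262 / 109.727531 = 4.357787


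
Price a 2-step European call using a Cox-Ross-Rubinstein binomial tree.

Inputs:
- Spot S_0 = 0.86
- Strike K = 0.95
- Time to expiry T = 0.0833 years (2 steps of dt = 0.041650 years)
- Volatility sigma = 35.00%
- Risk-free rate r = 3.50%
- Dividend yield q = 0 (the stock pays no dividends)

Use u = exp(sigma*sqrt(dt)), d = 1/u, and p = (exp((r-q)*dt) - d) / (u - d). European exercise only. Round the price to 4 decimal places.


Answer: Price = V(0,0) = 0.0102

Derivation:
dt = T/N = 0.041650
u = exp(sigma*sqrt(dt)) = 1.074042; d = 1/u = 0.931062
p = (exp((r-q)*dt) - d) / (u - d) = 0.492353
Discount per step: exp(-r*dt) = 0.998543
Stock lattice S(k, i) with i counting down-moves:
  k=0: S(0,0) = 0.8600
  k=1: S(1,0) = 0.9237; S(1,1) = 0.8007
  k=2: S(2,0) = 0.9921; S(2,1) = 0.8600; S(2,2) = 0.7455
Terminal payoffs V(N, i) = max(S_T - K, 0):
  V(2,0) = 0.042067; V(2,1) = 0.000000; V(2,2) = 0.000000
Backward induction: V(k, i) = exp(-r*dt) * [p * V(k+1, i) + (1-p) * V(k+1, i+1)].
  V(1,0) = exp(-r*dt) * [p*0.042067 + (1-p)*0.000000] = 0.020682
  V(1,1) = exp(-r*dt) * [p*0.000000 + (1-p)*0.000000] = 0.000000
  V(0,0) = exp(-r*dt) * [p*0.020682 + (1-p)*0.000000] = 0.010168


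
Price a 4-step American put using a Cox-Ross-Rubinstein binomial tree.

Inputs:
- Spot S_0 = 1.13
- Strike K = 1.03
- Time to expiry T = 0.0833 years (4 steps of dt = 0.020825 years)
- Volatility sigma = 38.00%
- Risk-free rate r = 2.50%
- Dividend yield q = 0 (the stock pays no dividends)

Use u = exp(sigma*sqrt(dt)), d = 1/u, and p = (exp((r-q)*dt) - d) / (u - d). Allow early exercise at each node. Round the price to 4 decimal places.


Answer: Price = V(0,0) = 0.0128

Derivation:
dt = T/N = 0.020825
u = exp(sigma*sqrt(dt)) = 1.056369; d = 1/u = 0.946639
p = (exp((r-q)*dt) - d) / (u - d) = 0.491040
Discount per step: exp(-r*dt) = 0.999480
Stock lattice S(k, i) with i counting down-moves:
  k=0: S(0,0) = 1.1300
  k=1: S(1,0) = 1.1937; S(1,1) = 1.0697
  k=2: S(2,0) = 1.2610; S(2,1) = 1.1300; S(2,2) = 1.0126
  k=3: S(3,0) = 1.3321; S(3,1) = 1.1937; S(3,2) = 1.0697; S(3,3) = 0.9586
  k=4: S(4,0) = 1.4072; S(4,1) = 1.2610; S(4,2) = 1.1300; S(4,3) = 1.0126; S(4,4) = 0.9074
Terminal payoffs V(N, i) = max(K - S_T, 0):
  V(4,0) = 0.000000; V(4,1) = 0.000000; V(4,2) = 0.000000; V(4,3) = 0.017378; V(4,4) = 0.122563
Backward induction: V(k, i) = exp(-r*dt) * [p * V(k+1, i) + (1-p) * V(k+1, i+1)]; then take max(V_cont, immediate exercise) for American.
  V(3,0) = exp(-r*dt) * [p*0.000000 + (1-p)*0.000000] = 0.000000; exercise = 0.000000; V(3,0) = max -> 0.000000
  V(3,1) = exp(-r*dt) * [p*0.000000 + (1-p)*0.000000] = 0.000000; exercise = 0.000000; V(3,1) = max -> 0.000000
  V(3,2) = exp(-r*dt) * [p*0.000000 + (1-p)*0.017378] = 0.008840; exercise = 0.000000; V(3,2) = max -> 0.008840
  V(3,3) = exp(-r*dt) * [p*0.017378 + (1-p)*0.122563] = 0.070876; exercise = 0.071412; V(3,3) = max -> 0.071412
  V(2,0) = exp(-r*dt) * [p*0.000000 + (1-p)*0.000000] = 0.000000; exercise = 0.000000; V(2,0) = max -> 0.000000
  V(2,1) = exp(-r*dt) * [p*0.000000 + (1-p)*0.008840] = 0.004497; exercise = 0.000000; V(2,1) = max -> 0.004497
  V(2,2) = exp(-r*dt) * [p*0.008840 + (1-p)*0.071412] = 0.040666; exercise = 0.017378; V(2,2) = max -> 0.040666
  V(1,0) = exp(-r*dt) * [p*0.000000 + (1-p)*0.004497] = 0.002288; exercise = 0.000000; V(1,0) = max -> 0.002288
  V(1,1) = exp(-r*dt) * [p*0.004497 + (1-p)*0.040666] = 0.022893; exercise = 0.000000; V(1,1) = max -> 0.022893
  V(0,0) = exp(-r*dt) * [p*0.002288 + (1-p)*0.022893] = 0.012768; exercise = 0.000000; V(0,0) = max -> 0.012768


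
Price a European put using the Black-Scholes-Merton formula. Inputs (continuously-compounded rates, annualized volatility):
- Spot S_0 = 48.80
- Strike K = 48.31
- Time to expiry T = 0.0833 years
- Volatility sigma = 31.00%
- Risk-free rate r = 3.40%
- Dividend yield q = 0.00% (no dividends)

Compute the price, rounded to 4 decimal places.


d1 = (ln(S/K) + (r - q + 0.5*sigma^2) * T) / (sigma * sqrt(T)) = 0.18918337
d2 = d1 - sigma * sqrt(T) = 0.09971198
exp(-rT) = 0.99717181; exp(-qT) = 1.00000000
P = K * exp(-rT) * N(-d2) - S_0 * exp(-qT) * N(-d1)
N(-d1) = 0.42497455; N(-d2) = 0.46028650
P = 48.3100 * 0.99717181 * 0.46028650 - 48.8000 * 1.00000000 * 0.42497455 = 1.4348

Answer: Price = 1.4348


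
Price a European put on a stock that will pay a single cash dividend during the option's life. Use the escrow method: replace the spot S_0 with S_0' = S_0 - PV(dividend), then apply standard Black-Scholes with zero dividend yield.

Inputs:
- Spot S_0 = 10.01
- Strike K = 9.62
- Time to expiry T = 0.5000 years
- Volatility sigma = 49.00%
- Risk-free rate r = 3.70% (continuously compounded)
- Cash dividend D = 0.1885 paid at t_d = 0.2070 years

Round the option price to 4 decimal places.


Answer: Price = 1.1438

Derivation:
PV(D) = D * exp(-r * t_d) = 0.1885 * 0.99237026 = 0.18706179
S_0' = S_0 - PV(D) = 10.0100 - 0.18706179 = 9.82293821
d1 = (ln(S_0'/K) + (r + sigma^2/2)*T) / (sigma*sqrt(T)) = 0.28688626
d2 = d1 - sigma*sqrt(T) = -0.05959606
exp(-rT) = 0.98167007
N(-d1) = 0.38709970; N(-d2) = 0.52376132
P = K * exp(-rT) * N(-d2) - S_0' * N(-d1) = 9.6200 * 0.98167007 * 0.52376132 - 9.82293821 * 0.38709970 = 1.1438


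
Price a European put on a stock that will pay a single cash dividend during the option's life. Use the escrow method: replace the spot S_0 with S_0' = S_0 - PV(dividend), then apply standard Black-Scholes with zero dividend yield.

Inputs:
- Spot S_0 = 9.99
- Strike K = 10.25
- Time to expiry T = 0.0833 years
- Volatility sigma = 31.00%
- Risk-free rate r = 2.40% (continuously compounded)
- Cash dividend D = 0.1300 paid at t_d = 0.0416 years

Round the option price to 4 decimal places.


Answer: Price = 0.5730

Derivation:
PV(D) = D * exp(-r * t_d) = 0.1300 * 0.99900210 = 0.12987027
S_0' = S_0 - PV(D) = 9.9900 - 0.12987027 = 9.86012973
d1 = (ln(S_0'/K) + (r + sigma^2/2)*T) / (sigma*sqrt(T)) = -0.36633626
d2 = d1 - sigma*sqrt(T) = -0.45580765
exp(-rT) = 0.99800280
N(-d1) = 0.64294291; N(-d2) = 0.67573585
P = K * exp(-rT) * N(-d2) - S_0' * N(-d1) = 10.2500 * 0.99800280 * 0.67573585 - 9.86012973 * 0.64294291 = 0.5730


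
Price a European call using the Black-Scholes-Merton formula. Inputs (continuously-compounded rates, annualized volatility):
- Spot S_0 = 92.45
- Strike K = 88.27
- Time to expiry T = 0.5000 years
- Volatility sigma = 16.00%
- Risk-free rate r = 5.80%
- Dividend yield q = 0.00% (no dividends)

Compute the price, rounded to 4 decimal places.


d1 = (ln(S/K) + (r - q + 0.5*sigma^2) * T) / (sigma * sqrt(T)) = 0.72184694
d2 = d1 - sigma * sqrt(T) = 0.60870986
exp(-rT) = 0.97141646; exp(-qT) = 1.00000000
C = S_0 * exp(-qT) * N(d1) - K * exp(-rT) * N(d2)
N(d1) = 0.76480571; N(d2) = 0.72864161
C = 92.4500 * 1.00000000 * 0.76480571 - 88.2700 * 0.97141646 * 0.72864161 = 8.2275

Answer: Price = 8.2275


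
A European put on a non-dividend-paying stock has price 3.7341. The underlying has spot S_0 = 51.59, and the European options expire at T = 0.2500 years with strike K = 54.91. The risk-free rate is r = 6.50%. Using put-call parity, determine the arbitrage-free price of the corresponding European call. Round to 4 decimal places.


Put-call parity: C - P = S_0 * exp(-qT) - K * exp(-rT).
S_0 * exp(-qT) = 51.5900 * 1.00000000 = 51.59000000
K * exp(-rT) = 54.9100 * 0.98388132 = 54.02492323
C = P + S*exp(-qT) - K*exp(-rT)
C = 3.7341 + 51.59000000 - 54.02492323 = 1.2992

Answer: Call price = 1.2992


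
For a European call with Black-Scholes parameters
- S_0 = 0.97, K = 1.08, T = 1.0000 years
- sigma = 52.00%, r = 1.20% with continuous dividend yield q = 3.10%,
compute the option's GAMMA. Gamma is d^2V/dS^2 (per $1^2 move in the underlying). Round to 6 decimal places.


d1 = 0.0168841373; d2 = -0.5031158627
phi(d1) = 0.3988854204; exp(-qT) = 0.9694755731; exp(-rT) = 0.9880717129
Gamma = exp(-qT) * phi(d1) / (S * sigma * sqrt(T)) = 0.9694755731 * 0.3988854204 / (0.9700 * 0.5200 * 1.0000000000) = 0.766673

Answer: Gamma = 0.766673


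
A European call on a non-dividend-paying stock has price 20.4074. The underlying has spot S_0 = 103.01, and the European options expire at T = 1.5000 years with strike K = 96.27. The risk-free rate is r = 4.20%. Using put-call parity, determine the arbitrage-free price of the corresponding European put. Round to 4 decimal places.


Answer: Put price = 7.7895

Derivation:
Put-call parity: C - P = S_0 * exp(-qT) - K * exp(-rT).
S_0 * exp(-qT) = 103.0100 * 1.00000000 = 103.01000000
K * exp(-rT) = 96.2700 * 0.93894347 = 90.39208821
P = C - S*exp(-qT) + K*exp(-rT)
P = 20.4074 - 103.01000000 + 90.39208821 = 7.7895


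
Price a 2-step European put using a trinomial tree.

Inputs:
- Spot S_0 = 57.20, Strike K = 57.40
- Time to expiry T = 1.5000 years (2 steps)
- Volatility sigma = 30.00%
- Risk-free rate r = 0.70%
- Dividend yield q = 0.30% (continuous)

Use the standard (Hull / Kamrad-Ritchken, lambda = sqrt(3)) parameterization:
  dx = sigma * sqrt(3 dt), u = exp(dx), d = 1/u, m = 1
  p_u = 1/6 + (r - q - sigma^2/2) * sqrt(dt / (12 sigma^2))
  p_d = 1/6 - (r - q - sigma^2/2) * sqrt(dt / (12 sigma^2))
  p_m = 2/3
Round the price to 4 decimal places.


dt = T/N = 0.750000; dx = sigma*sqrt(3*dt) = 0.450000
u = exp(dx) = 1.568312; d = 1/u = 0.637628
p_u = 0.132500, p_m = 0.666667, p_d = 0.200833
Discount per step: exp(-r*dt) = 0.994764
Stock lattice S(k, j) with j the centered position index:
  k=0: S(0,+0) = 57.2000
  k=1: S(1,-1) = 36.4723; S(1,+0) = 57.2000; S(1,+1) = 89.7075
  k=2: S(2,-2) = 23.2558; S(2,-1) = 36.4723; S(2,+0) = 57.2000; S(2,+1) = 89.7075; S(2,+2) = 140.6893
Terminal payoffs V(N, j) = max(K - S_T, 0):
  V(2,-2) = 34.144215; V(2,-1) = 20.927670; V(2,+0) = 0.200000; V(2,+1) = 0.000000; V(2,+2) = 0.000000
Backward induction: V(k, j) = exp(-r*dt) * [p_u * V(k+1, j+1) + p_m * V(k+1, j) + p_d * V(k+1, j-1)]
  V(1,-1) = exp(-r*dt) * [p_u*0.200000 + p_m*20.927670 + p_d*34.144215] = 20.726476
  V(1,+0) = exp(-r*dt) * [p_u*0.000000 + p_m*0.200000 + p_d*20.927670] = 4.313601
  V(1,+1) = exp(-r*dt) * [p_u*0.000000 + p_m*0.000000 + p_d*0.200000] = 0.039956
  V(0,+0) = exp(-r*dt) * [p_u*0.039956 + p_m*4.313601 + p_d*20.726476] = 7.006714

Answer: Price = V(0,0) = 7.0067


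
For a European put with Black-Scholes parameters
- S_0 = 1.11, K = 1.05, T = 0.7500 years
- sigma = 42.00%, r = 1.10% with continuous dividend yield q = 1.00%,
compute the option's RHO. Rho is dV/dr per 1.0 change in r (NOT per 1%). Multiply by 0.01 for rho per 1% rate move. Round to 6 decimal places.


Answer: Rho = -0.398935

Derivation:
d1 = 0.3367047692; d2 = -0.0270259004
phi(d1) = 0.3769572158; exp(-qT) = 0.9925280548; exp(-rT) = 0.9917839379
N(-d2) = 0.5107804620
Rho = -K*T*exp(-rT)*N(-d2) = -1.0500 * 0.7500 * 0.9917839379 * 0.5107804620 = -0.398935


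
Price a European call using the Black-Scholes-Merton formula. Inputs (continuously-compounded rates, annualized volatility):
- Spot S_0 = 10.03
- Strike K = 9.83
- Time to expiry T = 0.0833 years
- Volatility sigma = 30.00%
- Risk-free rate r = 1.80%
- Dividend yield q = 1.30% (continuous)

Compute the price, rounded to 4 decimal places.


d1 = (ln(S/K) + (r - q + 0.5*sigma^2) * T) / (sigma * sqrt(T)) = 0.28072537
d2 = d1 - sigma * sqrt(T) = 0.19414016
exp(-rT) = 0.99850172; exp(-qT) = 0.99891769
C = S_0 * exp(-qT) * N(d1) - K * exp(-rT) * N(d2)
N(d1) = 0.61053948; N(d2) = 0.57696693
C = 10.0300 * 0.99891769 * 0.61053948 - 9.8300 * 0.99850172 * 0.57696693 = 0.4540

Answer: Price = 0.4540


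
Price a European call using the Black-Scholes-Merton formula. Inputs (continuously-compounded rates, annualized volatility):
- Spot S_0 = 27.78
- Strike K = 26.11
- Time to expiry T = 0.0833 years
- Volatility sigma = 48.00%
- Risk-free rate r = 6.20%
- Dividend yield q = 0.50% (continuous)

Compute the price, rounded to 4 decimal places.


Answer: Price = 2.5491

Derivation:
d1 = (ln(S/K) + (r - q + 0.5*sigma^2) * T) / (sigma * sqrt(T)) = 0.55106270
d2 = d1 - sigma * sqrt(T) = 0.41252635
exp(-rT) = 0.99484871; exp(-qT) = 0.99958359
C = S_0 * exp(-qT) * N(d1) - K * exp(-rT) * N(d2)
N(d1) = 0.70920465; N(d2) = 0.66002316
C = 27.7800 * 0.99958359 * 0.70920465 - 26.1100 * 0.99484871 * 0.66002316 = 2.5491


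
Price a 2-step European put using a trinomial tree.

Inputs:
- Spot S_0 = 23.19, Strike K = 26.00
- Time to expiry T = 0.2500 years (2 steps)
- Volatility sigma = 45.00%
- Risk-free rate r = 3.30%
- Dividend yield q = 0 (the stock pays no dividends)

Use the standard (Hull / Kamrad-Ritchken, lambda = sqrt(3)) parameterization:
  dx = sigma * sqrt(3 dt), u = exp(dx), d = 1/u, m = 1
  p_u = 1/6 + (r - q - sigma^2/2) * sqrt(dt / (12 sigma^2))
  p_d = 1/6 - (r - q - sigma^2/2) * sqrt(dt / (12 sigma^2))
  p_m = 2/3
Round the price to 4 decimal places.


dt = T/N = 0.125000; dx = sigma*sqrt(3*dt) = 0.275568
u = exp(dx) = 1.317278; d = 1/u = 0.759141
p_u = 0.151187, p_m = 0.666667, p_d = 0.182146
Discount per step: exp(-r*dt) = 0.995883
Stock lattice S(k, j) with j the centered position index:
  k=0: S(0,+0) = 23.1900
  k=1: S(1,-1) = 17.6045; S(1,+0) = 23.1900; S(1,+1) = 30.5477
  k=2: S(2,-2) = 13.3643; S(2,-1) = 17.6045; S(2,+0) = 23.1900; S(2,+1) = 30.5477; S(2,+2) = 40.2398
Terminal payoffs V(N, j) = max(K - S_T, 0):
  V(2,-2) = 12.635714; V(2,-1) = 8.395518; V(2,+0) = 2.810000; V(2,+1) = 0.000000; V(2,+2) = 0.000000
Backward induction: V(k, j) = exp(-r*dt) * [p_u * V(k+1, j+1) + p_m * V(k+1, j) + p_d * V(k+1, j-1)]
  V(1,-1) = exp(-r*dt) * [p_u*2.810000 + p_m*8.395518 + p_d*12.635714] = 8.289130
  V(1,+0) = exp(-r*dt) * [p_u*0.000000 + p_m*2.810000 + p_d*8.395518] = 3.388537
  V(1,+1) = exp(-r*dt) * [p_u*0.000000 + p_m*0.000000 + p_d*2.810000] = 0.509724
  V(0,+0) = exp(-r*dt) * [p_u*0.509724 + p_m*3.388537 + p_d*8.289130] = 3.830089

Answer: Price = V(0,0) = 3.8301


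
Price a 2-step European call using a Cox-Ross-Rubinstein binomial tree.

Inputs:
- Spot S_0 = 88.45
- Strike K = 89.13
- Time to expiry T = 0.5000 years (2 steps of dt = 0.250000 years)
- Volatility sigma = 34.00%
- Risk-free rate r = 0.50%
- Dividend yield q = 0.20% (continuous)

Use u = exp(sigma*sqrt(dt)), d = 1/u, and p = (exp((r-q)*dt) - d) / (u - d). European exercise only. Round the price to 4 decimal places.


dt = T/N = 0.250000
u = exp(sigma*sqrt(dt)) = 1.185305; d = 1/u = 0.843665
p = (exp((r-q)*dt) - d) / (u - d) = 0.459798
Discount per step: exp(-r*dt) = 0.998751
Stock lattice S(k, i) with i counting down-moves:
  k=0: S(0,0) = 88.4500
  k=1: S(1,0) = 104.8402; S(1,1) = 74.6222
  k=2: S(2,0) = 124.2676; S(2,1) = 88.4500; S(2,2) = 62.9561
Terminal payoffs V(N, i) = max(S_T - K, 0):
  V(2,0) = 35.137614; V(2,1) = 0.000000; V(2,2) = 0.000000
Backward induction: V(k, i) = exp(-r*dt) * [p * V(k+1, i) + (1-p) * V(k+1, i+1)].
  V(1,0) = exp(-r*dt) * [p*35.137614 + (1-p)*0.000000] = 16.136028
  V(1,1) = exp(-r*dt) * [p*0.000000 + (1-p)*0.000000] = 0.000000
  V(0,0) = exp(-r*dt) * [p*16.136028 + (1-p)*0.000000] = 7.410048

Answer: Price = V(0,0) = 7.4100


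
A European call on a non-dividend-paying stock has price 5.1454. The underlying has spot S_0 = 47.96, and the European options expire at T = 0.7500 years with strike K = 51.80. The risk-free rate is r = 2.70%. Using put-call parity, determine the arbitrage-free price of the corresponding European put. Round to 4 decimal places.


Answer: Put price = 7.9470

Derivation:
Put-call parity: C - P = S_0 * exp(-qT) - K * exp(-rT).
S_0 * exp(-qT) = 47.9600 * 1.00000000 = 47.96000000
K * exp(-rT) = 51.8000 * 0.97995365 = 50.76159929
P = C - S*exp(-qT) + K*exp(-rT)
P = 5.1454 - 47.96000000 + 50.76159929 = 7.9470


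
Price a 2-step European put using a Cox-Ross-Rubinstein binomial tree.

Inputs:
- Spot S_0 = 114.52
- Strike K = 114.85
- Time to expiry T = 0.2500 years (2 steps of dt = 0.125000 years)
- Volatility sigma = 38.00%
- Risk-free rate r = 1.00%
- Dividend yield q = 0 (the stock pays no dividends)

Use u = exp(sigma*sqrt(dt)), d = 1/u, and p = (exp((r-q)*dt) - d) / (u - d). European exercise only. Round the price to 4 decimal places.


Answer: Price = V(0,0) = 7.7856

Derivation:
dt = T/N = 0.125000
u = exp(sigma*sqrt(dt)) = 1.143793; d = 1/u = 0.874284
p = (exp((r-q)*dt) - d) / (u - d) = 0.471104
Discount per step: exp(-r*dt) = 0.998751
Stock lattice S(k, i) with i counting down-moves:
  k=0: S(0,0) = 114.5200
  k=1: S(1,0) = 130.9872; S(1,1) = 100.1230
  k=2: S(2,0) = 149.8223; S(2,1) = 114.5200; S(2,2) = 87.5359
Terminal payoffs V(N, i) = max(K - S_T, 0):
  V(2,0) = 0.000000; V(2,1) = 0.330000; V(2,2) = 27.314108
Backward induction: V(k, i) = exp(-r*dt) * [p * V(k+1, i) + (1-p) * V(k+1, i+1)].
  V(1,0) = exp(-r*dt) * [p*0.000000 + (1-p)*0.330000] = 0.174318
  V(1,1) = exp(-r*dt) * [p*0.330000 + (1-p)*27.314108] = 14.583551
  V(0,0) = exp(-r*dt) * [p*0.174318 + (1-p)*14.583551] = 7.785568


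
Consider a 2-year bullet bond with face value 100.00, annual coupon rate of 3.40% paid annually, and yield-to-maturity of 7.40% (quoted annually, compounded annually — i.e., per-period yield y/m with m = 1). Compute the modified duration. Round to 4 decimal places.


Coupon per period c = face * coupon_rate / m = 3.400000
Periods per year m = 1; per-period yield y/m = 0.074000
Number of cashflows N = 2
Cashflows (t years, CF_t, discount factor 1/(1+y/m)^(m*t), PV):
  t = 1.0000: CF_t = 3.400000, DF = 0.931099, PV = 3.165736
  t = 2.0000: CF_t = 103.400000, DF = 0.866945, PV = 89.642091
Price P = sum_t PV_t = 92.807826
First compute Macaulay numerator sum_t t * PV_t:
  t * PV_t at t = 1.0000: 3.165736
  t * PV_t at t = 2.0000: 179.284181
Macaulay duration D = 182.449917 / 92.807826 = 1.965889
Modified duration = D / (1 + y/m) = 1.965889 / (1 + 0.074000) = 1.830437

Answer: Modified duration = 1.8304


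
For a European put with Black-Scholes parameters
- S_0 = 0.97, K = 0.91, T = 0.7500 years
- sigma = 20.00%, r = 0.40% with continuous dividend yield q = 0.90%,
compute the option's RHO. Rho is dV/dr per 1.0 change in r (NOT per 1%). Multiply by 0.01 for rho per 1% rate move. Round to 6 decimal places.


Answer: Rho = -0.270331

Derivation:
d1 = 0.4335985507; d2 = 0.2603934699
phi(d1) = 0.3631488823; exp(-qT) = 0.9932727301; exp(-rT) = 0.9970044955
N(-d2) = 0.3972801398
Rho = -K*T*exp(-rT)*N(-d2) = -0.9100 * 0.7500 * 0.9970044955 * 0.3972801398 = -0.270331


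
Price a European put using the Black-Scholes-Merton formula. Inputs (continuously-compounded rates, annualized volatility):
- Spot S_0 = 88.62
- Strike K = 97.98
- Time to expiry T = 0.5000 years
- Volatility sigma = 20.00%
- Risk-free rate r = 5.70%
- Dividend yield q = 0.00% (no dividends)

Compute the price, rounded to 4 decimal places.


d1 = (ln(S/K) + (r - q + 0.5*sigma^2) * T) / (sigma * sqrt(T)) = -0.43774018
d2 = d1 - sigma * sqrt(T) = -0.57916154
exp(-rT) = 0.97190229; exp(-qT) = 1.00000000
P = K * exp(-rT) * N(-d2) - S_0 * exp(-qT) * N(-d1)
N(-d1) = 0.66921268; N(-d2) = 0.71875991
P = 97.9800 * 0.97190229 * 0.71875991 - 88.6200 * 1.00000000 * 0.66921268 = 9.1397

Answer: Price = 9.1397


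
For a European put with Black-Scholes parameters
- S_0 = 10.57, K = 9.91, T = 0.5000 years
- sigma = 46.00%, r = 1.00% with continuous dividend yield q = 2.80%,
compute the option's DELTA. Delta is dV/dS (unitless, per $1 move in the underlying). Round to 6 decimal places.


d1 = 0.3331870291; d2 = 0.0079179098
phi(d1) = 0.3774016284; exp(-qT) = 0.9860975443; exp(-rT) = 0.9950124792
N(-d1) = 0.3694965543
Delta = -exp(-qT) * N(-d1) = -0.9860975443 * 0.3694965543 = -0.364360

Answer: Delta = -0.364360


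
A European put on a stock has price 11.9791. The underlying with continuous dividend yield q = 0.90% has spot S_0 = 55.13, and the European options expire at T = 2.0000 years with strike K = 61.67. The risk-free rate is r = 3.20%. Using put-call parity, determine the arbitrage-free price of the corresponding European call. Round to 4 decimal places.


Answer: Call price = 8.2789

Derivation:
Put-call parity: C - P = S_0 * exp(-qT) - K * exp(-rT).
S_0 * exp(-qT) = 55.1300 * 0.98216103 = 54.14653771
K * exp(-rT) = 61.6700 * 0.93800500 = 57.84676832
C = P + S*exp(-qT) - K*exp(-rT)
C = 11.9791 + 54.14653771 - 57.84676832 = 8.2789


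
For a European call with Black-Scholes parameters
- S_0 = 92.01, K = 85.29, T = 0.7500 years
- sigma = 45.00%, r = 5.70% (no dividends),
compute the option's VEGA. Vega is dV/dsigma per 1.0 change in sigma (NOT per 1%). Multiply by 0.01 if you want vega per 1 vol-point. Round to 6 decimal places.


Answer: Vega = 28.065425

Derivation:
d1 = 0.4991579324; d2 = 0.1094465007
phi(d1) = 0.3522134645; exp(-qT) = 1.0000000000; exp(-rT) = 0.9581508979
Vega = S * exp(-qT) * phi(d1) * sqrt(T) = 92.0100 * 1.0000000000 * 0.3522134645 * 0.8660254038 = 28.065425


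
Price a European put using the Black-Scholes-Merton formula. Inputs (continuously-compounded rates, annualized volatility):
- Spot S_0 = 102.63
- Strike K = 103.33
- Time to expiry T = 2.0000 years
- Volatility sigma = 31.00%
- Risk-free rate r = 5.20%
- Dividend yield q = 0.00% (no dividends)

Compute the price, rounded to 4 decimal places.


d1 = (ln(S/K) + (r - q + 0.5*sigma^2) * T) / (sigma * sqrt(T)) = 0.44092108
d2 = d1 - sigma * sqrt(T) = 0.00251488
exp(-rT) = 0.90122530; exp(-qT) = 1.00000000
P = K * exp(-rT) * N(-d2) - S_0 * exp(-qT) * N(-d1)
N(-d1) = 0.32963507; N(-d2) = 0.49899671
P = 103.3300 * 0.90122530 * 0.49899671 - 102.6300 * 1.00000000 * 0.32963507 = 12.6379

Answer: Price = 12.6379


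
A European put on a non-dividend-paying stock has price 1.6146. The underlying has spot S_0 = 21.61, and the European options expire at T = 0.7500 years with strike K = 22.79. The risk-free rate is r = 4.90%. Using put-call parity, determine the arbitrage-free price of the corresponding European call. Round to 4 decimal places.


Put-call parity: C - P = S_0 * exp(-qT) - K * exp(-rT).
S_0 * exp(-qT) = 21.6100 * 1.00000000 = 21.61000000
K * exp(-rT) = 22.7900 * 0.96391708 = 21.96767036
C = P + S*exp(-qT) - K*exp(-rT)
C = 1.6146 + 21.61000000 - 21.96767036 = 1.2569

Answer: Call price = 1.2569


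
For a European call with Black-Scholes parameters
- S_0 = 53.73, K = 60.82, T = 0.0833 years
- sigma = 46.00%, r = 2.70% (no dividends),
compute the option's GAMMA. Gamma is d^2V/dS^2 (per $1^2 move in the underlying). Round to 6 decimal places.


d1 = -0.8502676670; d2 = -0.9830316681
phi(d1) = 0.2779216371; exp(-qT) = 1.0000000000; exp(-rT) = 0.9977534273
Gamma = exp(-qT) * phi(d1) / (S * sigma * sqrt(T)) = 1.0000000000 * 0.2779216371 / (53.7300 * 0.4600 * 0.2886173938) = 0.038961

Answer: Gamma = 0.038961


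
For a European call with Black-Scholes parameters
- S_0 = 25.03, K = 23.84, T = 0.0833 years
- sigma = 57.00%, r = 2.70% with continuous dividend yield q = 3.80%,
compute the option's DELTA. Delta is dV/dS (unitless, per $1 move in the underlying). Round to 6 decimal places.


Answer: Delta = 0.643303

Derivation:
d1 = 0.3727757254; d2 = 0.2082638109
phi(d1) = 0.3721644681; exp(-qT) = 0.9968396046; exp(-rT) = 0.9977534273
N(d1) = 0.6453423145
Delta = exp(-qT) * N(d1) = 0.9968396046 * 0.6453423145 = 0.643303


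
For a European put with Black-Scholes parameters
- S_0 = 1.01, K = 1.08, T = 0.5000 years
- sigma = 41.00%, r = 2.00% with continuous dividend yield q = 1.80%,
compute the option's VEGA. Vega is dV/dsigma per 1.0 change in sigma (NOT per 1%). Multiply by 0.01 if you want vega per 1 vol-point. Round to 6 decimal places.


d1 = -0.0827339434; d2 = -0.3726477237
phi(d1) = 0.3975792531; exp(-qT) = 0.9910403788; exp(-rT) = 0.9900498337
Vega = S * exp(-qT) * phi(d1) * sqrt(T) = 1.0100 * 0.9910403788 * 0.3975792531 * 0.7071067812 = 0.281398

Answer: Vega = 0.281398


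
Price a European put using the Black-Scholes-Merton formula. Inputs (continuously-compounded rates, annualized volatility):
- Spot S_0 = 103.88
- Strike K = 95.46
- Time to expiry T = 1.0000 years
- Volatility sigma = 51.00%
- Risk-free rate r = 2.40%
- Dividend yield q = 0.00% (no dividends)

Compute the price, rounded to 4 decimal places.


Answer: Price = 14.9288

Derivation:
d1 = (ln(S/K) + (r - q + 0.5*sigma^2) * T) / (sigma * sqrt(T)) = 0.46780211
d2 = d1 - sigma * sqrt(T) = -0.04219789
exp(-rT) = 0.97628571; exp(-qT) = 1.00000000
P = K * exp(-rT) * N(-d2) - S_0 * exp(-qT) * N(-d1)
N(-d1) = 0.31996306; N(-d2) = 0.51682953
P = 95.4600 * 0.97628571 * 0.51682953 - 103.8800 * 1.00000000 * 0.31996306 = 14.9288


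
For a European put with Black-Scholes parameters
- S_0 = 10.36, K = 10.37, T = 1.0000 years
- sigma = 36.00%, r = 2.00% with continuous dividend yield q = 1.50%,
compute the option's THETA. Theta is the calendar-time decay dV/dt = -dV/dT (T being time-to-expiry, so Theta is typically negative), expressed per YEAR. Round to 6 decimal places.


Answer: Theta = -0.669261

Derivation:
d1 = 0.1912089294; d2 = -0.1687910706
phi(d1) = 0.3917156988; exp(-qT) = 0.9851119396; exp(-rT) = 0.9801986733
Theta = -S*exp(-qT)*phi(d1)*sigma/(2*sqrt(T)) + r*K*exp(-rT)*N(-d2) - q*S*exp(-qT)*N(-d1)
N(-d1) = 0.4241809540; N(-d2) = 0.5670195089; sqrt(T) = 1.0000000000
Term 1 = -10.3600 * 0.9851119396 * 0.3917156988 * 0.3600 / (2 * 1.0000000000) = -0.7195961323
Term 2 = 0.0200 * 10.3700 * 0.9801986733 * 0.5670195089 = 0.1152712132
Term 3 = -0.0150 * 10.3600 * 0.9851119396 * 0.4241809540 = -0.0649363333
Theta = -0.7195961323 + (0.1152712132) + (-0.0649363333) = -0.669261


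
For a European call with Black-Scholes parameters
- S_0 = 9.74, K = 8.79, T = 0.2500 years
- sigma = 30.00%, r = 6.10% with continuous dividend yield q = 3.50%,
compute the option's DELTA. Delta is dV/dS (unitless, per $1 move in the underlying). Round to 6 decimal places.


Answer: Delta = 0.781998

Derivation:
d1 = 0.8025093730; d2 = 0.6525093730
phi(d1) = 0.2891096705; exp(-qT) = 0.9912881698; exp(-rT) = 0.9848656924
N(d1) = 0.7888708156
Delta = exp(-qT) * N(d1) = 0.9912881698 * 0.7888708156 = 0.781998


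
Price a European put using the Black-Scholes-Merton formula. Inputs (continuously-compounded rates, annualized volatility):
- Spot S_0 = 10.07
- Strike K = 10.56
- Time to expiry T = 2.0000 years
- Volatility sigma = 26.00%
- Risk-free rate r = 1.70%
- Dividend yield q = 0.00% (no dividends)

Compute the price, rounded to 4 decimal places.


Answer: Price = 1.5484

Derivation:
d1 = (ln(S/K) + (r - q + 0.5*sigma^2) * T) / (sigma * sqrt(T)) = 0.14709841
d2 = d1 - sigma * sqrt(T) = -0.22059711
exp(-rT) = 0.96657150; exp(-qT) = 1.00000000
P = K * exp(-rT) * N(-d2) - S_0 * exp(-qT) * N(-d1)
N(-d1) = 0.44152717; N(-d2) = 0.58729693
P = 10.5600 * 0.96657150 * 0.58729693 - 10.0700 * 1.00000000 * 0.44152717 = 1.5484


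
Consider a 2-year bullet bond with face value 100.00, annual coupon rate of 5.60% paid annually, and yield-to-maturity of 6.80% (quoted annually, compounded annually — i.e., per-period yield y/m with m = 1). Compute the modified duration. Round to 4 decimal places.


Coupon per period c = face * coupon_rate / m = 5.600000
Periods per year m = 1; per-period yield y/m = 0.068000
Number of cashflows N = 2
Cashflows (t years, CF_t, discount factor 1/(1+y/m)^(m*t), PV):
  t = 1.0000: CF_t = 5.600000, DF = 0.936330, PV = 5.243446
  t = 2.0000: CF_t = 105.600000, DF = 0.876713, PV = 92.580903
Price P = sum_t PV_t = 97.824349
First compute Macaulay numerator sum_t t * PV_t:
  t * PV_t at t = 1.0000: 5.243446
  t * PV_t at t = 2.0000: 185.161806
Macaulay duration D = 190.405252 / 97.824349 = 1.946399
Modified duration = D / (1 + y/m) = 1.946399 / (1 + 0.068000) = 1.822471

Answer: Modified duration = 1.8225


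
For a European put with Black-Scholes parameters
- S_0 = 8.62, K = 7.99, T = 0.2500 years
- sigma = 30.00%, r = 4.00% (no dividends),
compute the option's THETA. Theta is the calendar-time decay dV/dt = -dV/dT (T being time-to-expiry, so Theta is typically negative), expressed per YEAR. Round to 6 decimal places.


d1 = 0.6476288326; d2 = 0.4976288326
phi(d1) = 0.3234696181; exp(-qT) = 1.0000000000; exp(-rT) = 0.9900498337
Theta = -S*exp(-qT)*phi(d1)*sigma/(2*sqrt(T)) + r*K*exp(-rT)*N(-d2) - q*S*exp(-qT)*N(-d1)
N(-d1) = 0.2586125221; N(-d2) = 0.3093728388; sqrt(T) = 0.5000000000
Term 1 = -8.6200 * 1.0000000000 * 0.3234696181 * 0.3000 / (2 * 0.5000000000) = -0.8364924324
Term 2 = 0.0400 * 7.9900 * 0.9900498337 * 0.3093728388 = 0.0978917310
Term 3 = 0 (no dividend yield, q = 0)
Theta = -0.8364924324 + (0.0978917310) + (0.0000000000) = -0.738601

Answer: Theta = -0.738601


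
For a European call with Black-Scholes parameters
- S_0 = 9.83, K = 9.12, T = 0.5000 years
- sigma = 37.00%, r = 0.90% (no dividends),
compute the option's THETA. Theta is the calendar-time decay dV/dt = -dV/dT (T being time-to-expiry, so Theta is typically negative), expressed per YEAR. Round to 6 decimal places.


Answer: Theta = -0.980028

Derivation:
d1 = 0.4345615695; d2 = 0.1729320605
phi(d1) = 0.3629971079; exp(-qT) = 1.0000000000; exp(-rT) = 0.9955101098
Theta = -S*exp(-qT)*phi(d1)*sigma/(2*sqrt(T)) - r*K*exp(-rT)*N(d2) + q*S*exp(-qT)*N(d1)
N(d1) = 0.6680596524; N(d2) = 0.5686475847; sqrt(T) = 0.7071067812
Term 1 = -9.8300 * 1.0000000000 * 0.3629971079 * 0.3700 / (2 * 0.7071067812) = -0.9335625228
Term 2 = -0.0090 * 9.1200 * 0.9955101098 * 0.5686475847 = -0.0464650300
Term 3 = 0 (no dividend yield, q = 0)
Theta = -0.9335625228 + (-0.0464650300) + (0.0000000000) = -0.980028


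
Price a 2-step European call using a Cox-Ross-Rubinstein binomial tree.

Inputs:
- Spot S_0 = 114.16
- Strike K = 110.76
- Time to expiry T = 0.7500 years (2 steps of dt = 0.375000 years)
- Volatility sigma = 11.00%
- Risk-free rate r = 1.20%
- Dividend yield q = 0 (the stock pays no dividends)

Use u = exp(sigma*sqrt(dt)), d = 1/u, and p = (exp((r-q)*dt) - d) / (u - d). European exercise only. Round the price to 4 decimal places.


dt = T/N = 0.375000
u = exp(sigma*sqrt(dt)) = 1.069682; d = 1/u = 0.934858
p = (exp((r-q)*dt) - d) / (u - d) = 0.516618
Discount per step: exp(-r*dt) = 0.995510
Stock lattice S(k, i) with i counting down-moves:
  k=0: S(0,0) = 114.1600
  k=1: S(1,0) = 122.1148; S(1,1) = 106.7234
  k=2: S(2,0) = 130.6240; S(2,1) = 114.1600; S(2,2) = 99.7711
Terminal payoffs V(N, i) = max(S_T - K, 0):
  V(2,0) = 19.863992; V(2,1) = 3.400000; V(2,2) = 0.000000
Backward induction: V(k, i) = exp(-r*dt) * [p * V(k+1, i) + (1-p) * V(k+1, i+1)].
  V(1,0) = exp(-r*dt) * [p*19.863992 + (1-p)*3.400000] = 11.852144
  V(1,1) = exp(-r*dt) * [p*3.400000 + (1-p)*0.000000] = 1.748615
  V(0,0) = exp(-r*dt) * [p*11.852144 + (1-p)*1.748615] = 6.936995

Answer: Price = V(0,0) = 6.9370


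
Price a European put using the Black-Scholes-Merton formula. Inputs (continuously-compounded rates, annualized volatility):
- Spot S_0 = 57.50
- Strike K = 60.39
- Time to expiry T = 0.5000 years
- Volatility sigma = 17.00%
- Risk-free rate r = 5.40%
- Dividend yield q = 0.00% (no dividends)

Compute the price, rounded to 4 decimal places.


d1 = (ln(S/K) + (r - q + 0.5*sigma^2) * T) / (sigma * sqrt(T)) = -0.12323274
d2 = d1 - sigma * sqrt(T) = -0.24344090
exp(-rT) = 0.97336124; exp(-qT) = 1.00000000
P = K * exp(-rT) * N(-d2) - S_0 * exp(-qT) * N(-d1)
N(-d1) = 0.54903860; N(-d2) = 0.59616807
P = 60.3900 * 0.97336124 * 0.59616807 - 57.5000 * 1.00000000 * 0.54903860 = 3.4738

Answer: Price = 3.4738


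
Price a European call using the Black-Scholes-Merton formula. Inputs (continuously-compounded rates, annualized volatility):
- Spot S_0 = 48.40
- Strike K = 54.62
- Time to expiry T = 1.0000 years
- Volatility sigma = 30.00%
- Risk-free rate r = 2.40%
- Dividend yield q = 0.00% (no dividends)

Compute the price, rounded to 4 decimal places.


d1 = (ln(S/K) + (r - q + 0.5*sigma^2) * T) / (sigma * sqrt(T)) = -0.17300101
d2 = d1 - sigma * sqrt(T) = -0.47300101
exp(-rT) = 0.97628571; exp(-qT) = 1.00000000
C = S_0 * exp(-qT) * N(d1) - K * exp(-rT) * N(d2)
N(d1) = 0.43132532; N(d2) = 0.31810623
C = 48.4000 * 1.00000000 * 0.43132532 - 54.6200 * 0.97628571 * 0.31810623 = 3.9132

Answer: Price = 3.9132


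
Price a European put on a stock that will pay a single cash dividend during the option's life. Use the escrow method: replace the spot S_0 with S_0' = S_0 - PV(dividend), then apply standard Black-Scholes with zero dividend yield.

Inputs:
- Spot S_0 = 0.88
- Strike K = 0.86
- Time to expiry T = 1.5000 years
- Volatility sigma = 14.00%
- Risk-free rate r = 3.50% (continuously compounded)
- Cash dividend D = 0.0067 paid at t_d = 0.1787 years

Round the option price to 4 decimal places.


PV(D) = D * exp(-r * t_d) = 0.0067 * 0.99376502 = 0.00665823
S_0' = S_0 - PV(D) = 0.8800 - 0.00665823 = 0.87334177
d1 = (ln(S_0'/K) + (r + sigma^2/2)*T) / (sigma*sqrt(T)) = 0.48170140
d2 = d1 - sigma*sqrt(T) = 0.31023711
exp(-rT) = 0.94885432
N(-d1) = 0.31500904; N(-d2) = 0.37819032
P = K * exp(-rT) * N(-d2) - S_0' * N(-d1) = 0.8600 * 0.94885432 * 0.37819032 - 0.87334177 * 0.31500904 = 0.0335

Answer: Price = 0.0335


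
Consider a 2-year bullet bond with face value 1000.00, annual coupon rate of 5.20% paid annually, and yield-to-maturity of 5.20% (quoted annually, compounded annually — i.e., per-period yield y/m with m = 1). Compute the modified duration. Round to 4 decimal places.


Coupon per period c = face * coupon_rate / m = 52.000000
Periods per year m = 1; per-period yield y/m = 0.052000
Number of cashflows N = 2
Cashflows (t years, CF_t, discount factor 1/(1+y/m)^(m*t), PV):
  t = 1.0000: CF_t = 52.000000, DF = 0.950570, PV = 49.429658
  t = 2.0000: CF_t = 1052.000000, DF = 0.903584, PV = 950.570342
Price P = sum_t PV_t = 1000.000000
First compute Macaulay numerator sum_t t * PV_t:
  t * PV_t at t = 1.0000: 49.429658
  t * PV_t at t = 2.0000: 1901.140684
Macaulay duration D = 1950.570342 / 1000.000000 = 1.950570
Modified duration = D / (1 + y/m) = 1.950570 / (1 + 0.052000) = 1.854154

Answer: Modified duration = 1.8542


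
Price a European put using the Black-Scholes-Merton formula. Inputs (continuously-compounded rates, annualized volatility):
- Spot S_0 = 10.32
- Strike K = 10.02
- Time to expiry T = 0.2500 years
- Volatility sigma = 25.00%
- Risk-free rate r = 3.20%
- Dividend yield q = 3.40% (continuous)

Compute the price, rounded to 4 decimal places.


d1 = (ln(S/K) + (r - q + 0.5*sigma^2) * T) / (sigma * sqrt(T)) = 0.29450532
d2 = d1 - sigma * sqrt(T) = 0.16950532
exp(-rT) = 0.99203191; exp(-qT) = 0.99153602
P = K * exp(-rT) * N(-d2) - S_0 * exp(-qT) * N(-d1)
N(-d1) = 0.38418590; N(-d2) = 0.43269960
P = 10.0200 * 0.99203191 * 0.43269960 - 10.3200 * 0.99153602 * 0.38418590 = 0.3699

Answer: Price = 0.3699
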